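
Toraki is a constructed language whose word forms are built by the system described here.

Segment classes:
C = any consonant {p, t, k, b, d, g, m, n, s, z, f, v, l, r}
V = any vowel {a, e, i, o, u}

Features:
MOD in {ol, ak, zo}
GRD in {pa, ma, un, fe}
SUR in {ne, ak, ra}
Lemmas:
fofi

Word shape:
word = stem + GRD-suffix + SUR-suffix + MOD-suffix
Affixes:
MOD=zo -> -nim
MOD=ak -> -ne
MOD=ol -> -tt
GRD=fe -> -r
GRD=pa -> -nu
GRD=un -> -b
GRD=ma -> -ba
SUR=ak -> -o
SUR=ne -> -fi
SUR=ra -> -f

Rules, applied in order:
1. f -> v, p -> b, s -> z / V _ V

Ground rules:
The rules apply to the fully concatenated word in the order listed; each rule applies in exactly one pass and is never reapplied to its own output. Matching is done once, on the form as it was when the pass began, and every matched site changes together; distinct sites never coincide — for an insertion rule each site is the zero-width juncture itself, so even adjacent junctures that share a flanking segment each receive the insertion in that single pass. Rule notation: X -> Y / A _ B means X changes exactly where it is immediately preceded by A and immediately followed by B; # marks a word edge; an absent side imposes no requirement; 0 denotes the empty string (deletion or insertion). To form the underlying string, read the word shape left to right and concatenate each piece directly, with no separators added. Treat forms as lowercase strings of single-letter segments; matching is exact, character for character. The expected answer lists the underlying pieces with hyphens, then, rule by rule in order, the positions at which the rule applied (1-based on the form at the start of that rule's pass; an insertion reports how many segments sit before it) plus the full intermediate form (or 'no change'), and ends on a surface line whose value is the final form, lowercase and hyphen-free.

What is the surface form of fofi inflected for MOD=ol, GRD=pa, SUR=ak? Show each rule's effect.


underlying: fofi-nu-o-tt
1. f -> v, p -> b, s -> z / V _ V: fires at position(s) 3: fovinuott
surface: fovinuott


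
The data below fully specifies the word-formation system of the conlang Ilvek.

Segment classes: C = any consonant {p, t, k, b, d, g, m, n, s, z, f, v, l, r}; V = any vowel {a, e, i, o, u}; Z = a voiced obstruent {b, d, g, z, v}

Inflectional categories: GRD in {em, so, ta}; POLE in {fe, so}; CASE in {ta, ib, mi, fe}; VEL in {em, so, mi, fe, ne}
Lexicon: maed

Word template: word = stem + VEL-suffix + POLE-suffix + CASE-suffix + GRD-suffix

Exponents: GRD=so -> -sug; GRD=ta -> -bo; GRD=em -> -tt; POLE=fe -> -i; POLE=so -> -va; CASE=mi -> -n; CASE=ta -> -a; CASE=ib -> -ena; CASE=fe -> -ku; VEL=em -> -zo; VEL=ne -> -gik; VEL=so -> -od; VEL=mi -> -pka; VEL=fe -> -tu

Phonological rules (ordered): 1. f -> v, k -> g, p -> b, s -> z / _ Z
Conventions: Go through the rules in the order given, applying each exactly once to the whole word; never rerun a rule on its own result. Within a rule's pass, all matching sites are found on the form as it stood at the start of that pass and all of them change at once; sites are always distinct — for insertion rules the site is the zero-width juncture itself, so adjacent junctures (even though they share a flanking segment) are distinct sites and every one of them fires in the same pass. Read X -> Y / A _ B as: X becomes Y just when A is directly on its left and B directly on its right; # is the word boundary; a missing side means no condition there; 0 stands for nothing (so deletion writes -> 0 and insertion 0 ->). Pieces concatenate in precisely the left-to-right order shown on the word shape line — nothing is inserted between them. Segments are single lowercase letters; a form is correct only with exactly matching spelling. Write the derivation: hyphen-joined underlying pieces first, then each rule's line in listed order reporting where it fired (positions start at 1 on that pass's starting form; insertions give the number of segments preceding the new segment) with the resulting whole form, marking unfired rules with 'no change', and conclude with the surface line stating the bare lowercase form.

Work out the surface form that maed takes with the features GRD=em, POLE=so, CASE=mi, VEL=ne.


underlying: maed-gik-va-n-tt
1. f -> v, k -> g, p -> b, s -> z / _ Z: fires at position(s) 7: maedgigvantt
surface: maedgigvantt


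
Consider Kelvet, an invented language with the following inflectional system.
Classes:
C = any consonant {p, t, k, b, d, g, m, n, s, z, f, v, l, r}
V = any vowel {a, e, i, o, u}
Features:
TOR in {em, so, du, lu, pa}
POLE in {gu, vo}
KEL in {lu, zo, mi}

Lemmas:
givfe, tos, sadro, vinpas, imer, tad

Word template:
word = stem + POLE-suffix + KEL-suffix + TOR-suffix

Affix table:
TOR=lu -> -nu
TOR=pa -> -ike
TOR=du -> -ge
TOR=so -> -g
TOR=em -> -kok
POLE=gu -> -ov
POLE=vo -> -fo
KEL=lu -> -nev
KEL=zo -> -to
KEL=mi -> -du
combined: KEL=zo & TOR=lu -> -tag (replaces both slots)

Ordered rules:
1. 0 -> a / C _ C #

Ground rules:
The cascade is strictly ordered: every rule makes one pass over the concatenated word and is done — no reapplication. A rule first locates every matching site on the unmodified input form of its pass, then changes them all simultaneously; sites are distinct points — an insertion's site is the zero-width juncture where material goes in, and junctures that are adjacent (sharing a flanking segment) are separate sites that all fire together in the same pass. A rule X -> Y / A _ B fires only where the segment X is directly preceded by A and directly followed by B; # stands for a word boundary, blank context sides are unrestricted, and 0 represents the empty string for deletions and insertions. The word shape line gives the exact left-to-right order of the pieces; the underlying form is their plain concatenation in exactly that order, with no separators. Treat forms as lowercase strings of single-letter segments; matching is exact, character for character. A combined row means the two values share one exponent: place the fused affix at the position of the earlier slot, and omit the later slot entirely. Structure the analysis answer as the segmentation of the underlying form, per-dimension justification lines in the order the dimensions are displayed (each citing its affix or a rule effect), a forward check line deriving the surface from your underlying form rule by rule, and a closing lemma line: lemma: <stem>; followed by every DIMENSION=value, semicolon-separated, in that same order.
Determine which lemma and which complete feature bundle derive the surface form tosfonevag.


underlying: tos-fo-nev-g
TOR=so - signalled by the affix -g
POLE=vo - signalled by the affix -fo
KEL=lu - signalled by the affix -nev
check: tosfonevg -> tosfonevag
lemma: tos; TOR=so; POLE=vo; KEL=lu


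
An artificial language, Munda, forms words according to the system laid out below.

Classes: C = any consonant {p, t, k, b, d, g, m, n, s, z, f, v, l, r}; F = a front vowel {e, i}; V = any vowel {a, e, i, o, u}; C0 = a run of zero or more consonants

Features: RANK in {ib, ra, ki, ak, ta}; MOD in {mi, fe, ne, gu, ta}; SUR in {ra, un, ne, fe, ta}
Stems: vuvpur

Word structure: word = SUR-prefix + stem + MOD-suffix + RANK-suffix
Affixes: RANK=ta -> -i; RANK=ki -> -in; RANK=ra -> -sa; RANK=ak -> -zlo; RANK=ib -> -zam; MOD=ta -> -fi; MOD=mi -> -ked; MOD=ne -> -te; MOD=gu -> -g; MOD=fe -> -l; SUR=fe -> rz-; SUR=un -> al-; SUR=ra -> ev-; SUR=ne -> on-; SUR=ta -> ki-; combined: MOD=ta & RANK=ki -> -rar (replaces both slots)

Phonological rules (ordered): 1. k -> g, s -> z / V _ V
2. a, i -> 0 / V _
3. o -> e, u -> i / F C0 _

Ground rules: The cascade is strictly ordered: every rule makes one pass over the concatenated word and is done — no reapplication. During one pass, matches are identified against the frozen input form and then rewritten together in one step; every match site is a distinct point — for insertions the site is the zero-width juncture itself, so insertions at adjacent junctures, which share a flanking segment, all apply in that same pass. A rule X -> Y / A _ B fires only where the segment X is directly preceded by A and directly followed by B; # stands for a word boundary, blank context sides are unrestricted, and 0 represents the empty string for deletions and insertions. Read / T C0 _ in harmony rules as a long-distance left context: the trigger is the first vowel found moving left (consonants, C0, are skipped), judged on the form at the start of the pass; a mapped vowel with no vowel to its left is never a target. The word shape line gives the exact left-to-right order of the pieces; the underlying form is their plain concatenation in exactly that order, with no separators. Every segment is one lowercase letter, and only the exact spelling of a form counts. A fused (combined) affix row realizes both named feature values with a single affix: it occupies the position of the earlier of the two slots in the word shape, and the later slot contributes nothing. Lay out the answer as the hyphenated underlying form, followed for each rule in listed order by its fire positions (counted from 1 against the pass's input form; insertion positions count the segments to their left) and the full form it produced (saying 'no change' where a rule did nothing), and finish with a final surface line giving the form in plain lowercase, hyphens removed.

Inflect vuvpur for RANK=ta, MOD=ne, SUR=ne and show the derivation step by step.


underlying: on-vuvpur-te-i
1. k -> g, s -> z / V _ V: no change
2. a, i -> 0 / V _: fires at position(s) 11: onvuvpurte
3. o -> e, u -> i / F C0 _: no change
surface: onvuvpurte


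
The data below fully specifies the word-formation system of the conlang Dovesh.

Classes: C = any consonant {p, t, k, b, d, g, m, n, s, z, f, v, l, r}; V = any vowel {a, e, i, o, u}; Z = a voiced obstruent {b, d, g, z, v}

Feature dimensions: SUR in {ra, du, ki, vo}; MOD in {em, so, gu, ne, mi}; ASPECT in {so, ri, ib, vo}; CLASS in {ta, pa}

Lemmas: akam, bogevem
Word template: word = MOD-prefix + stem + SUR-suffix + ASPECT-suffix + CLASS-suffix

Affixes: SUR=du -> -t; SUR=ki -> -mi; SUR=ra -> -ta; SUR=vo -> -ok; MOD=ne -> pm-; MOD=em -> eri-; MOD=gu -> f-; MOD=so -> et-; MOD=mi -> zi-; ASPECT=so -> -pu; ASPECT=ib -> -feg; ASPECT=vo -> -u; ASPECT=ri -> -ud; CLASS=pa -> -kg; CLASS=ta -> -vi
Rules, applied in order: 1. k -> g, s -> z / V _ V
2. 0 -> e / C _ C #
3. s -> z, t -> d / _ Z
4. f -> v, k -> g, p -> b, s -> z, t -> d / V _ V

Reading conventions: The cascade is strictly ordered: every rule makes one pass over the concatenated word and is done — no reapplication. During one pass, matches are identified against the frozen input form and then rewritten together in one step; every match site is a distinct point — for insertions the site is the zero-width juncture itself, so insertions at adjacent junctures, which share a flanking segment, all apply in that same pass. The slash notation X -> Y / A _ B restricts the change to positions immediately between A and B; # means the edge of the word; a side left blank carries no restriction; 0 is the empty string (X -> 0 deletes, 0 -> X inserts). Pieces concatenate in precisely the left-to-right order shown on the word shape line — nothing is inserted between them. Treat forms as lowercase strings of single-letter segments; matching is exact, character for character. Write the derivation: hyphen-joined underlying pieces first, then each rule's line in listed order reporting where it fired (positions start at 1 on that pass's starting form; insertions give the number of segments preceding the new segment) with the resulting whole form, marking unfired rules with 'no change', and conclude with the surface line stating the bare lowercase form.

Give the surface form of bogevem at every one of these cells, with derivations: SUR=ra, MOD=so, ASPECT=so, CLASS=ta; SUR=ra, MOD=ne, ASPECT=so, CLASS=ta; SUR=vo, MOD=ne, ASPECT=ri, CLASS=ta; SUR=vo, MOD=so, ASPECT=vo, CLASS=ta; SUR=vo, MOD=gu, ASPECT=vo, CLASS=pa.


cell SUR=ra, MOD=so, ASPECT=so, CLASS=ta:
underlying: et-bogevem-ta-pu-vi
1. k -> g, s -> z / V _ V: no change
2. 0 -> e / C _ C #: no change
3. s -> z, t -> d / _ Z: fires at position(s) 2: edbogevemtapuvi
4. f -> v, k -> g, p -> b, s -> z, t -> d / V _ V: fires at position(s) 12: edbogevemtabuvi
surface: edbogevemtabuvi

cell SUR=ra, MOD=ne, ASPECT=so, CLASS=ta:
underlying: pm-bogevem-ta-pu-vi
1. k -> g, s -> z / V _ V: no change
2. 0 -> e / C _ C #: no change
3. s -> z, t -> d / _ Z: no change
4. f -> v, k -> g, p -> b, s -> z, t -> d / V _ V: fires at position(s) 12: pmbogevemtabuvi
surface: pmbogevemtabuvi

cell SUR=vo, MOD=ne, ASPECT=ri, CLASS=ta:
underlying: pm-bogevem-ok-ud-vi
1. k -> g, s -> z / V _ V: fires at position(s) 11: pmbogevemogudvi
2. 0 -> e / C _ C #: no change
3. s -> z, t -> d / _ Z: no change
4. f -> v, k -> g, p -> b, s -> z, t -> d / V _ V: no change
surface: pmbogevemogudvi

cell SUR=vo, MOD=so, ASPECT=vo, CLASS=ta:
underlying: et-bogevem-ok-u-vi
1. k -> g, s -> z / V _ V: fires at position(s) 11: etbogevemoguvi
2. 0 -> e / C _ C #: no change
3. s -> z, t -> d / _ Z: fires at position(s) 2: edbogevemoguvi
4. f -> v, k -> g, p -> b, s -> z, t -> d / V _ V: no change
surface: edbogevemoguvi

cell SUR=vo, MOD=gu, ASPECT=vo, CLASS=pa:
underlying: f-bogevem-ok-u-kg
1. k -> g, s -> z / V _ V: fires at position(s) 10: fbogevemogukg
2. 0 -> e / C _ C #: inserts after position(s) 12: fbogevemogukeg
3. s -> z, t -> d / _ Z: no change
4. f -> v, k -> g, p -> b, s -> z, t -> d / V _ V: fires at position(s) 12: fbogevemogugeg
surface: fbogevemogugeg


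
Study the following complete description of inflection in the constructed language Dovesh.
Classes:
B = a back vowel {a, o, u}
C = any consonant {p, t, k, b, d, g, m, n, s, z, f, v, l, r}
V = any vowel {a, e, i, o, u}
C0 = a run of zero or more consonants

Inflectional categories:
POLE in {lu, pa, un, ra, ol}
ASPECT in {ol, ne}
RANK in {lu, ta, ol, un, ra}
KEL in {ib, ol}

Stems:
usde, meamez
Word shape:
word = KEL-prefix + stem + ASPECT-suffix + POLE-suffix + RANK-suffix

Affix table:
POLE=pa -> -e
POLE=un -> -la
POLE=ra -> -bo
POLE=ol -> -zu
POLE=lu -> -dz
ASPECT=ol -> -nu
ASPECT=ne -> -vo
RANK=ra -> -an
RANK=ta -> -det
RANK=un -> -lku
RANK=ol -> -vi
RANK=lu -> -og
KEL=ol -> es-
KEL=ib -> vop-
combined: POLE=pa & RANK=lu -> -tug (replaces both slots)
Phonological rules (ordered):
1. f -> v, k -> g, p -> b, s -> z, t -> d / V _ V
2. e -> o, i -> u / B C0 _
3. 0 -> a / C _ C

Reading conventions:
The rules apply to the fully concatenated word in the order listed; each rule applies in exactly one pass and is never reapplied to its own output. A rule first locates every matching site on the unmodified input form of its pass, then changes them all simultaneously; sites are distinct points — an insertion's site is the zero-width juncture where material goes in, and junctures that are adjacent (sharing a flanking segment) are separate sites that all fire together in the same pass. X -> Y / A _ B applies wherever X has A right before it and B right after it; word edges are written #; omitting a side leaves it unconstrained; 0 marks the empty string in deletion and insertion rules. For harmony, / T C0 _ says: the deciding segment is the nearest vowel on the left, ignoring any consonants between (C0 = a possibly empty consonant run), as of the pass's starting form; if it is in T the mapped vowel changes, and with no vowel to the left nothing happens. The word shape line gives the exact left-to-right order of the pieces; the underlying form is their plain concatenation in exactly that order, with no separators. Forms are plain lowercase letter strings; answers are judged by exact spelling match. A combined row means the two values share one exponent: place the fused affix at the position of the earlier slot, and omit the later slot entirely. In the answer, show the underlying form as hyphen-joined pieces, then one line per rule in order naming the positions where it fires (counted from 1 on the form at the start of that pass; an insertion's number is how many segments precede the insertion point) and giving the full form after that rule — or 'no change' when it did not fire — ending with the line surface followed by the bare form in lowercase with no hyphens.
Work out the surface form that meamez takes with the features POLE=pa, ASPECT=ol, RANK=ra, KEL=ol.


underlying: es-meamez-nu-e-an
1. f -> v, k -> g, p -> b, s -> z, t -> d / V _ V: no change
2. e -> o, i -> u / B C0 _: fires at position(s) 7, 11: esmeamoznuoan
3. 0 -> a / C _ C: inserts after position(s) 2, 8: esameamozanuoan
surface: esameamozanuoan


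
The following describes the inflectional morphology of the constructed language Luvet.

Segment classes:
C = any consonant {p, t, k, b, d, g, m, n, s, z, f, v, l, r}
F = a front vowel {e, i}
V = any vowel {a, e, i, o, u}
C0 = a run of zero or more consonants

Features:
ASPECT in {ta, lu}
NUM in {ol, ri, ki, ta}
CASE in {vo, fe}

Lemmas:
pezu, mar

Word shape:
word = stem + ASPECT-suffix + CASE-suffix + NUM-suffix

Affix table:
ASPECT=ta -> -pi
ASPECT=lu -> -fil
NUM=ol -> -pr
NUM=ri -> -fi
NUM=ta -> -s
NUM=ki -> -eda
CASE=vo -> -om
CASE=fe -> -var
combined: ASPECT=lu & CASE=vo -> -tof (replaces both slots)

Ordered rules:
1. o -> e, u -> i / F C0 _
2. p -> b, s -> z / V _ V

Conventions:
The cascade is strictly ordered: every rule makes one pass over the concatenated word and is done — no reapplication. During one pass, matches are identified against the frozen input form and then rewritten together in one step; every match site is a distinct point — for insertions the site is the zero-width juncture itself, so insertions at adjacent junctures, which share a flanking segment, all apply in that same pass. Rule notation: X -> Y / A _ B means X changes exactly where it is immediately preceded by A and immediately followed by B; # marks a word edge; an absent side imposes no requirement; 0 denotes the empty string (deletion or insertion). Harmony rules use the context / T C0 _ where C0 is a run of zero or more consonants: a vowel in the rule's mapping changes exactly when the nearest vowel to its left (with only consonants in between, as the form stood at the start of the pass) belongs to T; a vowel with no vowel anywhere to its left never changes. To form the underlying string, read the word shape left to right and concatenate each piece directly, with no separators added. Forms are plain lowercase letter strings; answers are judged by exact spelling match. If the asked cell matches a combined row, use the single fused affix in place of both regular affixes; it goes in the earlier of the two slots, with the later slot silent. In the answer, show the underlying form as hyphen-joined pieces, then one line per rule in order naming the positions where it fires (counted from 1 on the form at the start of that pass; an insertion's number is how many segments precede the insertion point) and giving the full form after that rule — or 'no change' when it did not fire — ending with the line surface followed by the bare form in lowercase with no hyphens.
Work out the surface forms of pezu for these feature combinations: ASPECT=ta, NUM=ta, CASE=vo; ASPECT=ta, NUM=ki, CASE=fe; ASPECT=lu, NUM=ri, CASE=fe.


cell ASPECT=ta, NUM=ta, CASE=vo:
underlying: pezu-pi-om-s
1. o -> e, u -> i / F C0 _: fires at position(s) 4, 7: pezipiems
2. p -> b, s -> z / V _ V: fires at position(s) 5: pezibiems
surface: pezibiems

cell ASPECT=ta, NUM=ki, CASE=fe:
underlying: pezu-pi-var-eda
1. o -> e, u -> i / F C0 _: fires at position(s) 4: pezipivareda
2. p -> b, s -> z / V _ V: fires at position(s) 5: pezibivareda
surface: pezibivareda

cell ASPECT=lu, NUM=ri, CASE=fe:
underlying: pezu-fil-var-fi
1. o -> e, u -> i / F C0 _: fires at position(s) 4: pezifilvarfi
2. p -> b, s -> z / V _ V: no change
surface: pezifilvarfi


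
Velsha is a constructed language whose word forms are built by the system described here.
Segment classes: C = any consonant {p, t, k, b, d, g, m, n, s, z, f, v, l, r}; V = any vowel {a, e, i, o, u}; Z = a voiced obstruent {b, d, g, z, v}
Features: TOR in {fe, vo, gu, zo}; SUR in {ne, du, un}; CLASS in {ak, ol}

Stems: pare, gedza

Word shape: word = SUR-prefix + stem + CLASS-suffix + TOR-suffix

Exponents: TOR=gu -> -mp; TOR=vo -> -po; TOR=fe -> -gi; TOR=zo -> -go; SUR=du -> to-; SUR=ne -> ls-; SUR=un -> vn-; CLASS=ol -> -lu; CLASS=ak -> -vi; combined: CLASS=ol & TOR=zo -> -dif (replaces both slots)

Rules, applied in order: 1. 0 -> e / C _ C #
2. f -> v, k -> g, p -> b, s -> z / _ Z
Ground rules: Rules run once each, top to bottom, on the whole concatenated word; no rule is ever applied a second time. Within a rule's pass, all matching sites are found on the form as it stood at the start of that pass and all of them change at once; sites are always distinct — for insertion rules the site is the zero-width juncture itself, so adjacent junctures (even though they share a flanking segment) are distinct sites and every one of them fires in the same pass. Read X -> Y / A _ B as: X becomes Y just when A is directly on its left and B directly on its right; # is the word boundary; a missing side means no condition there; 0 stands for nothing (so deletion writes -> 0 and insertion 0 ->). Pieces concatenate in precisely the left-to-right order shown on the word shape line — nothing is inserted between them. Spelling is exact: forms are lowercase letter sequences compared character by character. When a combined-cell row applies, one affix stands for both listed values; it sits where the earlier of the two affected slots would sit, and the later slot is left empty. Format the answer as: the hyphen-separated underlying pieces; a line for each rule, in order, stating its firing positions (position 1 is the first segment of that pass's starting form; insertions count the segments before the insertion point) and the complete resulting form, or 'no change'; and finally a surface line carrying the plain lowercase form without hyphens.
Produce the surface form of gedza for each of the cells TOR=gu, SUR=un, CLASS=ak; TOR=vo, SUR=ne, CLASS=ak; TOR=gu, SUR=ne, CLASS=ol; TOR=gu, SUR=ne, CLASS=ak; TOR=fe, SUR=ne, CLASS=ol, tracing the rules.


cell TOR=gu, SUR=un, CLASS=ak:
underlying: vn-gedza-vi-mp
1. 0 -> e / C _ C #: inserts after position(s) 10: vngedzavimep
2. f -> v, k -> g, p -> b, s -> z / _ Z: no change
surface: vngedzavimep

cell TOR=vo, SUR=ne, CLASS=ak:
underlying: ls-gedza-vi-po
1. 0 -> e / C _ C #: no change
2. f -> v, k -> g, p -> b, s -> z / _ Z: fires at position(s) 2: lzgedzavipo
surface: lzgedzavipo

cell TOR=gu, SUR=ne, CLASS=ol:
underlying: ls-gedza-lu-mp
1. 0 -> e / C _ C #: inserts after position(s) 10: lsgedzalumep
2. f -> v, k -> g, p -> b, s -> z / _ Z: fires at position(s) 2: lzgedzalumep
surface: lzgedzalumep

cell TOR=gu, SUR=ne, CLASS=ak:
underlying: ls-gedza-vi-mp
1. 0 -> e / C _ C #: inserts after position(s) 10: lsgedzavimep
2. f -> v, k -> g, p -> b, s -> z / _ Z: fires at position(s) 2: lzgedzavimep
surface: lzgedzavimep

cell TOR=fe, SUR=ne, CLASS=ol:
underlying: ls-gedza-lu-gi
1. 0 -> e / C _ C #: no change
2. f -> v, k -> g, p -> b, s -> z / _ Z: fires at position(s) 2: lzgedzalugi
surface: lzgedzalugi


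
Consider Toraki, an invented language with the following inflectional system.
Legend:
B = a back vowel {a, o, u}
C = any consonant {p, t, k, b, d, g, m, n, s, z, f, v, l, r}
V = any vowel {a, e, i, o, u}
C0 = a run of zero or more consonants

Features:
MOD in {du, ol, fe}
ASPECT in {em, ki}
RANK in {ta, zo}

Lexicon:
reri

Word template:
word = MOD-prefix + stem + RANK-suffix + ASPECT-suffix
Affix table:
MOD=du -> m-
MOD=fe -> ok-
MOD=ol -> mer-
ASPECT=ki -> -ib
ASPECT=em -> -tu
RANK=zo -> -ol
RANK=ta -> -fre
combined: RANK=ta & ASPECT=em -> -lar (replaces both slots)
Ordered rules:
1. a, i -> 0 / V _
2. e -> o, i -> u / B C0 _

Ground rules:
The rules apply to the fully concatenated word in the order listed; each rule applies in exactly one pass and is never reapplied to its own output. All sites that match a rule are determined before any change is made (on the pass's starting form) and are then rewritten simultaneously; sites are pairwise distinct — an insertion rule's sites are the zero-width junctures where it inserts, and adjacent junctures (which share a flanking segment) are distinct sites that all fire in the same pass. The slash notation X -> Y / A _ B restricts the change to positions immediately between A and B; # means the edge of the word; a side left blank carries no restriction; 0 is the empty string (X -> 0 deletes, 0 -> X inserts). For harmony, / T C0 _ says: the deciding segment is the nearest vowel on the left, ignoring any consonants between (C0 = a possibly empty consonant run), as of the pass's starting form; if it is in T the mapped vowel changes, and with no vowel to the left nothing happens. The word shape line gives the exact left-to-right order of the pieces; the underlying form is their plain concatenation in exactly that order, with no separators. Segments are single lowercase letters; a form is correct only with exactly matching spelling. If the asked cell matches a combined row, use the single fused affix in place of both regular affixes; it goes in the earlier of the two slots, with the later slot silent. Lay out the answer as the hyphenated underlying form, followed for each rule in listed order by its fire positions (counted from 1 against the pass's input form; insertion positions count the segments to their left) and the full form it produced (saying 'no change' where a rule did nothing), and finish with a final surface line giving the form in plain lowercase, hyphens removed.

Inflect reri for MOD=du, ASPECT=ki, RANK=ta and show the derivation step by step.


underlying: m-reri-fre-ib
1. a, i -> 0 / V _: fires at position(s) 9: mrerifreb
2. e -> o, i -> u / B C0 _: no change
surface: mrerifreb


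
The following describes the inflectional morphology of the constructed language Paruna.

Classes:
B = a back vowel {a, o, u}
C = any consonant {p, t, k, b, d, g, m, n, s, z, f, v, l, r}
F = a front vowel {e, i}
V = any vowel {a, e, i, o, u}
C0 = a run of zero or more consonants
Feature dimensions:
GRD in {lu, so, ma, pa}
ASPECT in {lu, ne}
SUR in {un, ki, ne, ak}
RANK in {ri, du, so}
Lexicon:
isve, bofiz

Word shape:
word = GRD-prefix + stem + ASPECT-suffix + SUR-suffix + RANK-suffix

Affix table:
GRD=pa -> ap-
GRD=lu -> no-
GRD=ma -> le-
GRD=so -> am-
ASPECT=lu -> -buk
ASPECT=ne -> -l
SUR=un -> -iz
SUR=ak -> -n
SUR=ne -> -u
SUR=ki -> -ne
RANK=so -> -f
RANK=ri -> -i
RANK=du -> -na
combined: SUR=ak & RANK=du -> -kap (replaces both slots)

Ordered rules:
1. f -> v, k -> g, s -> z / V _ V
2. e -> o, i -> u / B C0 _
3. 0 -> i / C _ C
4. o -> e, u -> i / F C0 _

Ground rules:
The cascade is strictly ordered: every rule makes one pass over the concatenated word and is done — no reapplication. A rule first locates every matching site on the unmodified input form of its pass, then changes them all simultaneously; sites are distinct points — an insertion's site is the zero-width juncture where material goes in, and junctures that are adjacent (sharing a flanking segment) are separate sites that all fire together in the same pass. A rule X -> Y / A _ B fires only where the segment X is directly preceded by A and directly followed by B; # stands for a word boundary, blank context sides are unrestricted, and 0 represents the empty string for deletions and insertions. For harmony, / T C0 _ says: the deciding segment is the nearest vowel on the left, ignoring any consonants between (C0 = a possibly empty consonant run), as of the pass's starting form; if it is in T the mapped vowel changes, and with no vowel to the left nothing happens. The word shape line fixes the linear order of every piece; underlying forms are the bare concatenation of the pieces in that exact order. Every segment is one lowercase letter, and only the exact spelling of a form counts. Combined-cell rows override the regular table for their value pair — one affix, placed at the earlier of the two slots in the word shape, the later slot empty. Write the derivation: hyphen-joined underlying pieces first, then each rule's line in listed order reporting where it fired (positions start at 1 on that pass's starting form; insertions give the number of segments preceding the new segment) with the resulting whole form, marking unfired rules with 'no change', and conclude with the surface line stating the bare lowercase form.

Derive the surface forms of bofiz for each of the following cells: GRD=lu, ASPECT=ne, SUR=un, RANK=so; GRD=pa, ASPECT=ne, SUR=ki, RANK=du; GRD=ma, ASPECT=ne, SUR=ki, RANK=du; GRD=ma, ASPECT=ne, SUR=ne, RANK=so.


cell GRD=lu, ASPECT=ne, SUR=un, RANK=so:
underlying: no-bofiz-l-iz-f
1. f -> v, k -> g, s -> z / V _ V: fires at position(s) 5: nobovizlizf
2. e -> o, i -> u / B C0 _: fires at position(s) 6: nobovuzlizf
3. 0 -> i / C _ C: inserts after position(s) 7, 10: nobovuzilizif
4. o -> e, u -> i / F C0 _: no change
surface: nobovuzilizif

cell GRD=pa, ASPECT=ne, SUR=ki, RANK=du:
underlying: ap-bofiz-l-ne-na
1. f -> v, k -> g, s -> z / V _ V: fires at position(s) 5: apbovizlnena
2. e -> o, i -> u / B C0 _: fires at position(s) 6: apbovuzlnena
3. 0 -> i / C _ C: inserts after position(s) 2, 7, 8: apibovuzilinena
4. o -> e, u -> i / F C0 _: fires at position(s) 5: apibevuzilinena
surface: apibevuzilinena

cell GRD=ma, ASPECT=ne, SUR=ki, RANK=du:
underlying: le-bofiz-l-ne-na
1. f -> v, k -> g, s -> z / V _ V: fires at position(s) 5: lebovizlnena
2. e -> o, i -> u / B C0 _: fires at position(s) 6: lebovuzlnena
3. 0 -> i / C _ C: inserts after position(s) 7, 8: lebovuzilinena
4. o -> e, u -> i / F C0 _: fires at position(s) 4: lebevuzilinena
surface: lebevuzilinena

cell GRD=ma, ASPECT=ne, SUR=ne, RANK=so:
underlying: le-bofiz-l-u-f
1. f -> v, k -> g, s -> z / V _ V: fires at position(s) 5: lebovizluf
2. e -> o, i -> u / B C0 _: fires at position(s) 6: lebovuzluf
3. 0 -> i / C _ C: inserts after position(s) 7: lebovuziluf
4. o -> e, u -> i / F C0 _: fires at position(s) 4, 10: lebevuzilif
surface: lebevuzilif


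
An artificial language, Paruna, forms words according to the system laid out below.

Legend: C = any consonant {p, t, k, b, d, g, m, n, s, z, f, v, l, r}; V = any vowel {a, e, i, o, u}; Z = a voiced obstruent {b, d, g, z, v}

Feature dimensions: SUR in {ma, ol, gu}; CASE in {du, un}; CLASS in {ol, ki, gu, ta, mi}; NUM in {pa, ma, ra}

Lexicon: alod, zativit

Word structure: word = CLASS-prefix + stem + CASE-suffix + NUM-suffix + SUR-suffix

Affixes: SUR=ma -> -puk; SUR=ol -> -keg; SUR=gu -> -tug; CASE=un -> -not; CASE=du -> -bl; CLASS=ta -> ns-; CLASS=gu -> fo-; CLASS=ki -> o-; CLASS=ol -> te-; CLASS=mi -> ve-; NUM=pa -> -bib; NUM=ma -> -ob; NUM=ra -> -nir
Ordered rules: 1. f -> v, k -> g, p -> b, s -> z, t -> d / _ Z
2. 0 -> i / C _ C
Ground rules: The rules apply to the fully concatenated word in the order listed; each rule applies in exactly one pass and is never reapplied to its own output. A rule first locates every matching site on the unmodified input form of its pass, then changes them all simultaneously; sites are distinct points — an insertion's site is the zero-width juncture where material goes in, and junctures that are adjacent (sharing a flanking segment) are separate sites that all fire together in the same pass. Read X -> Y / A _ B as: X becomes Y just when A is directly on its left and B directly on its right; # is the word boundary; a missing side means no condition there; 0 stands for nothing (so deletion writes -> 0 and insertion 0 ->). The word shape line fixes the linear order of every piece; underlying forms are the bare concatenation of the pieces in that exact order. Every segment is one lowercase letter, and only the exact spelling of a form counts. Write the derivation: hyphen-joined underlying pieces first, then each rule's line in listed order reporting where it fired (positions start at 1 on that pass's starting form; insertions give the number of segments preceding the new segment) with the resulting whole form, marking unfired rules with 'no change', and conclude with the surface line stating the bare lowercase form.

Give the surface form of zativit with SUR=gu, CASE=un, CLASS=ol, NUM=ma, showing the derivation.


underlying: te-zativit-not-ob-tug
1. f -> v, k -> g, p -> b, s -> z, t -> d / _ Z: no change
2. 0 -> i / C _ C: inserts after position(s) 9, 14: tezativitinotobitug
surface: tezativitinotobitug


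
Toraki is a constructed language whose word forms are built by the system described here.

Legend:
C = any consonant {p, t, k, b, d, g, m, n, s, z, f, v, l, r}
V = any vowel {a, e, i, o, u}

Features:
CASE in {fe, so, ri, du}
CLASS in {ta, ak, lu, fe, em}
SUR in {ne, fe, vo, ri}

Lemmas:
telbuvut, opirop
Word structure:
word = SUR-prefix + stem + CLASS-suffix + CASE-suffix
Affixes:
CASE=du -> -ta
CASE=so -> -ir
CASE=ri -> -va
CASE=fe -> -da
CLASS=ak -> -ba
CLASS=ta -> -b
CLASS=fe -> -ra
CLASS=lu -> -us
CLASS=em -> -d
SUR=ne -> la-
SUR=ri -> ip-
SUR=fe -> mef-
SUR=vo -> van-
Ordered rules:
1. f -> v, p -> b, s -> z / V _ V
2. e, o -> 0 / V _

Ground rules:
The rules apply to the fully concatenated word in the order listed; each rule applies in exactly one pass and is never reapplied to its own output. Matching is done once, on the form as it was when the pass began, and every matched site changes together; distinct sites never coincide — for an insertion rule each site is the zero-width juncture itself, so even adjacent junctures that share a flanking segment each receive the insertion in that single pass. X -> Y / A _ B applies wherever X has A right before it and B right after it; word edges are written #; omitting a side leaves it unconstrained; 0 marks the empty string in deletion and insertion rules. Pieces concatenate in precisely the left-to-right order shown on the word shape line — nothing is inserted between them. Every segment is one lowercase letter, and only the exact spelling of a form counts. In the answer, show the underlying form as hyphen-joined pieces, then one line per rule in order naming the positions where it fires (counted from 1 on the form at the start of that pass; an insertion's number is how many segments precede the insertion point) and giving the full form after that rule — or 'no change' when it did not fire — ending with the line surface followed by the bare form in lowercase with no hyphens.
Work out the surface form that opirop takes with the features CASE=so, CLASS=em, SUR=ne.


underlying: la-opirop-d-ir
1. f -> v, p -> b, s -> z / V _ V: fires at position(s) 4: laobiropdir
2. e, o -> 0 / V _: fires at position(s) 3: labiropdir
surface: labiropdir


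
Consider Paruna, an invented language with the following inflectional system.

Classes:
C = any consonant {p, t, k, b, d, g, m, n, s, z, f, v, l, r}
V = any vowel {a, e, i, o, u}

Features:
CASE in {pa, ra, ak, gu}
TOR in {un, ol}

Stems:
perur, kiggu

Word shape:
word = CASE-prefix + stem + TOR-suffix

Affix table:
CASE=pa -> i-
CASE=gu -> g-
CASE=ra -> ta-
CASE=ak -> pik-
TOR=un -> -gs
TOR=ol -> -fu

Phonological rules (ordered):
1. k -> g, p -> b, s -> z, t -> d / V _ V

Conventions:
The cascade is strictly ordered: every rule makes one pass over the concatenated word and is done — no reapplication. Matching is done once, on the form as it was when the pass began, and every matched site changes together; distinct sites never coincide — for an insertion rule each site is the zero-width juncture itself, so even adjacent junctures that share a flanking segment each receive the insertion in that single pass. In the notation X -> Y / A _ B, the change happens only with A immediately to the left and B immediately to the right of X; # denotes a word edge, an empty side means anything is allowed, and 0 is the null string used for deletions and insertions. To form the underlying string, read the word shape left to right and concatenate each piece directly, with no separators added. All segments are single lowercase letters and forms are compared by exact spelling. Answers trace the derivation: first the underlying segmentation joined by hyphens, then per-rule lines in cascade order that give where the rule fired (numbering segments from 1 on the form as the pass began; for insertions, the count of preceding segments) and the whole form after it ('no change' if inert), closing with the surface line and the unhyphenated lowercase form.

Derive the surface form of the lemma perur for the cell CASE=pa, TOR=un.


underlying: i-perur-gs
1. k -> g, p -> b, s -> z, t -> d / V _ V: fires at position(s) 2: iberurgs
surface: iberurgs


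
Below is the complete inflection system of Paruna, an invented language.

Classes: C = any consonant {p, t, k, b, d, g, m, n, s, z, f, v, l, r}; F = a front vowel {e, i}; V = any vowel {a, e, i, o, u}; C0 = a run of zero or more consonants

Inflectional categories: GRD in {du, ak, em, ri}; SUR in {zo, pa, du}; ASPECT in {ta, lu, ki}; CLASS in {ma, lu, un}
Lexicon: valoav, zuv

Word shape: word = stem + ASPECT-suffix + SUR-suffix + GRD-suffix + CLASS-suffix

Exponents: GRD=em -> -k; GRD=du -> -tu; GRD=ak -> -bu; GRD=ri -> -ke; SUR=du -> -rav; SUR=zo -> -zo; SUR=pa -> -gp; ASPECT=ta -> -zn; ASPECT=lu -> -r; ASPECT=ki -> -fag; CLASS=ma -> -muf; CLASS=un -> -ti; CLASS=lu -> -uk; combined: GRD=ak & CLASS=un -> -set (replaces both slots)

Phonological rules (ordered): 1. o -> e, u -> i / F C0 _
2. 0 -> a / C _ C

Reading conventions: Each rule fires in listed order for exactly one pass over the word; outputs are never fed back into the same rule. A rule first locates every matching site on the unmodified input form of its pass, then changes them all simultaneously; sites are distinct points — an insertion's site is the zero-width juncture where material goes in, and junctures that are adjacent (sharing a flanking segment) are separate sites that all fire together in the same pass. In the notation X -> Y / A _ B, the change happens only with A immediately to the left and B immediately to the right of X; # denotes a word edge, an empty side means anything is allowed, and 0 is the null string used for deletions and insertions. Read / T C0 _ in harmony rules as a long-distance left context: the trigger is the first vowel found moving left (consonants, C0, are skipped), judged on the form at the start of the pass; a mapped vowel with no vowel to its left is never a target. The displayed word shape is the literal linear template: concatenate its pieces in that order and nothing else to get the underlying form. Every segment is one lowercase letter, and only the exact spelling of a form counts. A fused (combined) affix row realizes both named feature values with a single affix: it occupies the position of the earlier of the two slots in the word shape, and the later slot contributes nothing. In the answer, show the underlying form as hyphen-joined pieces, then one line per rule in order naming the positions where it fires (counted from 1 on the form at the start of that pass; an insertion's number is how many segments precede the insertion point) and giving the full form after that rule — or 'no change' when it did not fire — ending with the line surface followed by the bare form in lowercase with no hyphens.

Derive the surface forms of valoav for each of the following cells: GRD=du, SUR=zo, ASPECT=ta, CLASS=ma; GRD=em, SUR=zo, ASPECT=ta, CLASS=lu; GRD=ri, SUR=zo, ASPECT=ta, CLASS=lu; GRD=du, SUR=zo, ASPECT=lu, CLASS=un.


cell GRD=du, SUR=zo, ASPECT=ta, CLASS=ma:
underlying: valoav-zn-zo-tu-muf
1. o -> e, u -> i / F C0 _: no change
2. 0 -> a / C _ C: inserts after position(s) 6, 7, 8: valoavazanazotumuf
surface: valoavazanazotumuf

cell GRD=em, SUR=zo, ASPECT=ta, CLASS=lu:
underlying: valoav-zn-zo-k-uk
1. o -> e, u -> i / F C0 _: no change
2. 0 -> a / C _ C: inserts after position(s) 6, 7, 8: valoavazanazokuk
surface: valoavazanazokuk

cell GRD=ri, SUR=zo, ASPECT=ta, CLASS=lu:
underlying: valoav-zn-zo-ke-uk
1. o -> e, u -> i / F C0 _: fires at position(s) 13: valoavznzokeik
2. 0 -> a / C _ C: inserts after position(s) 6, 7, 8: valoavazanazokeik
surface: valoavazanazokeik

cell GRD=du, SUR=zo, ASPECT=lu, CLASS=un:
underlying: valoav-r-zo-tu-ti
1. o -> e, u -> i / F C0 _: no change
2. 0 -> a / C _ C: inserts after position(s) 6, 7: valoavarazotuti
surface: valoavarazotuti


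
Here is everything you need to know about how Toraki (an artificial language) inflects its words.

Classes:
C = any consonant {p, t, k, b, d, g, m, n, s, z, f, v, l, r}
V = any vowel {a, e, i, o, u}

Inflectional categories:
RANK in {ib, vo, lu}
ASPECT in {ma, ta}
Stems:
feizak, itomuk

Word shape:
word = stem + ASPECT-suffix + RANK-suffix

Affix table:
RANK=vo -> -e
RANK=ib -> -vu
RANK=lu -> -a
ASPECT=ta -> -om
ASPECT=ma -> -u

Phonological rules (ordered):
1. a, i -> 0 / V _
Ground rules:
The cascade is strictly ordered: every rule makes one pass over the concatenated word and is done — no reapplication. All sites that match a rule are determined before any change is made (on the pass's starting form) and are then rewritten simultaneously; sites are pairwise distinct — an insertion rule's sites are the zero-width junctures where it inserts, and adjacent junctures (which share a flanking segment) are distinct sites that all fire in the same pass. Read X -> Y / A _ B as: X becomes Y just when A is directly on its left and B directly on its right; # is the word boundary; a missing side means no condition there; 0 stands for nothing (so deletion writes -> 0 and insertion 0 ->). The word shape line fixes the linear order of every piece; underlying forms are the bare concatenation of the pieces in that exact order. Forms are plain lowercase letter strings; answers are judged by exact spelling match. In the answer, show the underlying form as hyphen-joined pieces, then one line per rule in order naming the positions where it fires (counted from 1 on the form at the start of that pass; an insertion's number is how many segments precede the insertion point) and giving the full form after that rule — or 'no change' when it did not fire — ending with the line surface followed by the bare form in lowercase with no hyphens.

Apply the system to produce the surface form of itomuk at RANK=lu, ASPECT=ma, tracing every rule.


underlying: itomuk-u-a
1. a, i -> 0 / V _: fires at position(s) 8: itomuku
surface: itomuku
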